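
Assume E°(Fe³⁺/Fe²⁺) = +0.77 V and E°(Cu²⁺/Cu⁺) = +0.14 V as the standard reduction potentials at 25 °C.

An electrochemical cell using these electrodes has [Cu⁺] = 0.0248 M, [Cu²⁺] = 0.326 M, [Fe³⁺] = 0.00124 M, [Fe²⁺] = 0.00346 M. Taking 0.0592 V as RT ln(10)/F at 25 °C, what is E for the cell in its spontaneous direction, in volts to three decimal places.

+0.537 V

Fe³⁺/Fe²⁺ is the cathode (higher E°), Cu²⁺/Cu⁺ the anode: E°cell = +0.77 − (+0.14) = +0.63 V, n = 1.
Overall: Fe³⁺(aq) + Cu⁺(aq) → Fe²⁺(aq) + Cu²⁺(aq)
Q = [Fe²⁺]·[Cu²⁺] / ([Fe³⁺]·[Cu⁺]); log Q = 1.564.
E = E° − (0.0592/n) log Q = +0.63 − (0.0592/1)(1.564) = +0.537 V.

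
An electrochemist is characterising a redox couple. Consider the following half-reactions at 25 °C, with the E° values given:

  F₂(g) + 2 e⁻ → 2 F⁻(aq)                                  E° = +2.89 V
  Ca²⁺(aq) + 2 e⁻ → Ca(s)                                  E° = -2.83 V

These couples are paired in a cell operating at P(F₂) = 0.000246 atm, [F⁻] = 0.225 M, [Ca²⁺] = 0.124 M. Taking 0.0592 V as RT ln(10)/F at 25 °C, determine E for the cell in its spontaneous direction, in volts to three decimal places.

+5.678 V

F₂/F⁻ is the cathode (higher E°), Ca²⁺/Ca the anode: E°cell = +2.89 − (-2.83) = +5.72 V, n = 2.
Overall: F₂(g) + Ca(s) → 2 F⁻(aq) + Ca²⁺(aq)
Q = [F⁻]^2·[Ca²⁺] / (P(F₂)); log Q = 1.407.
E = E° − (0.0592/n) log Q = +5.72 − (0.0592/2)(1.407) = +5.678 V.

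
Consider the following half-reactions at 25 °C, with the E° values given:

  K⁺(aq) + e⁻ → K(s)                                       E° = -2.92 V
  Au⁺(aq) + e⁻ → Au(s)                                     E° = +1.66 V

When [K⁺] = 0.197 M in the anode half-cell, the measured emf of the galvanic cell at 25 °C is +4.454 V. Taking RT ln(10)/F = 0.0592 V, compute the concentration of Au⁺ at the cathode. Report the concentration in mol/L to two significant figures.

0.0015 M

Au⁺/Au is the cathode, K⁺/K the anode: E°cell = +4.58 V, n = 1.
Overall reaction: Au⁺(aq) + K(s) → Au(s) + K⁺(aq); Q = [K⁺]^1/[Au⁺]^1.
From E = E° − (0.0592/n) log Q: log Q = (E° − E)·n/0.0592 = (+4.58 − (+4.454))·1/0.0592 = 2.1284.
So 1·log[Au⁺] = 1·log(0.197) − log Q = -0.7055 − (2.1284) = -2.8339; [Au⁺] = 10^(-2.8339) ≈ 0.0015 M.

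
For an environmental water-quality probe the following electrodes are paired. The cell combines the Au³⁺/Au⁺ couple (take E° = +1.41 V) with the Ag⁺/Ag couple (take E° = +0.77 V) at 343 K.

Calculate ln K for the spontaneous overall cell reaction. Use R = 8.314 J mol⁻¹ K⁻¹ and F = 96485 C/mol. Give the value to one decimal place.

Cathode: Au³⁺/Au⁺; anode: Ag⁺/Ag. E°cell = (+1.41) − (+0.77) = +0.64 V, with n = 2.
ΔG° = −nFE° = −RT ln K, so ln K = nFE°/(RT) = (2)(96485)(+0.64) / ((8.314)(343)) = 43.308.

43.3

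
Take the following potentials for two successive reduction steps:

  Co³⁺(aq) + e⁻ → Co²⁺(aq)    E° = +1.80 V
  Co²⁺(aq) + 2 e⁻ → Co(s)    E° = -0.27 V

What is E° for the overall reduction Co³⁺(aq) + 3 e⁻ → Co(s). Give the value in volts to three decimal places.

+0.420 V

Adding the free-energy changes (−nFE°) of the two steps gives −n₃FE°₃ = −n₁FE°₁ − n₂FE°₂.
E°₃ = (1×+1.80 + 2×-0.27) / 3 = (+1.260) / 3 = +0.420 V.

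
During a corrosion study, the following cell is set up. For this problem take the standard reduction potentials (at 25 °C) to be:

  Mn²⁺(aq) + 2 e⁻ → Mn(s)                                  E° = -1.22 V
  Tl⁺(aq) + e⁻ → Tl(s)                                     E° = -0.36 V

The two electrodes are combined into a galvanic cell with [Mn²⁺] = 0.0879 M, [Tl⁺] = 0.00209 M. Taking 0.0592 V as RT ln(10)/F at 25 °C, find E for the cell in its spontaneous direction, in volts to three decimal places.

+0.733 V

Tl⁺/Tl is the cathode (higher E°), Mn²⁺/Mn the anode: E°cell = -0.36 − (-1.22) = +0.86 V, n = 2.
Overall: 2 Tl⁺(aq) + Mn(s) → 2 Tl(s) + Mn²⁺(aq)
Q = [Mn²⁺] / ([Tl⁺]^2); log Q = 4.304.
E = E° − (0.0592/n) log Q = +0.86 − (0.0592/2)(4.304) = +0.733 V.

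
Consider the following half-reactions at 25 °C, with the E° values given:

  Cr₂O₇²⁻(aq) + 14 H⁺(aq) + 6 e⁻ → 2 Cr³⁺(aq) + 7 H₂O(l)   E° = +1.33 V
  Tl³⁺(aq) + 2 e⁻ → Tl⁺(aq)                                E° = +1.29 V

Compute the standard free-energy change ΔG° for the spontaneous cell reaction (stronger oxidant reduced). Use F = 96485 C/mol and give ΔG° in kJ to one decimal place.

Cr₂O₇²⁻/Cr³⁺ (E° = +1.33 V) is the cathode; Tl³⁺/Tl⁺ (E° = +1.29 V) is the anode, so E°cell = +0.04 V.
Balancing electrons gives n = 6 (lcm of 6 and 2).
ΔG° = −nFE° = −(6)(96485)(+0.04) = -23,156 J = -23.2 kJ.

-23.2 kJ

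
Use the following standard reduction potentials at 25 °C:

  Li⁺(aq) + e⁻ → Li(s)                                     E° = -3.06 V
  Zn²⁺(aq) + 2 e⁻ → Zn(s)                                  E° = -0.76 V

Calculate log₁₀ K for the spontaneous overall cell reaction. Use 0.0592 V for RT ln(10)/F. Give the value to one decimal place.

77.7

Cathode: Zn²⁺/Zn; anode: Li⁺/Li. E°cell = +2.30 V, n = 2.
log K = nE°cell / 0.0592 = (2)(+2.30) / 0.0592 = 77.7.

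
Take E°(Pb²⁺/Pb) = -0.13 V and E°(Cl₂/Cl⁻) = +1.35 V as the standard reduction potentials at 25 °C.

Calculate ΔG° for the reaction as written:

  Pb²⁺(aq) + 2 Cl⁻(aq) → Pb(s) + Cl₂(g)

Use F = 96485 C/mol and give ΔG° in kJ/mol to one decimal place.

+285.6 kJ/mol

As written, Pb²⁺/Pb is reduced (cathode) and Cl₂/Cl⁻ is oxidised (anode), so E°cell = (-0.13) − (+1.35) = -1.48 V.
Balancing electrons gives n = 2.
ΔG° = −nFE° = −(2)(96485)(-1.48) = 285,596 J = +285.6 kJ/mol.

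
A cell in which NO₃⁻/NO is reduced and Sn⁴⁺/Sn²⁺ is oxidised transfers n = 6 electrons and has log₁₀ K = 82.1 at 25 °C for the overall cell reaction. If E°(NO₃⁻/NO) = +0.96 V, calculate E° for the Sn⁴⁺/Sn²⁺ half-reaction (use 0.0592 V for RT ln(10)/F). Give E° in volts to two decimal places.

+0.15 V

E°cell = (0.0592/n)·log K = (0.0592/6)(82.1) = +0.810 V.
Since NO₃⁻/NO is the cathode and Sn⁴⁺/Sn²⁺ the anode, E°cell = E°(NO₃⁻/NO) − E°(Sn⁴⁺/Sn²⁺).
So E°(Sn⁴⁺/Sn²⁺) = E°(NO₃⁻/NO) − E°cell = (+0.96) − (+0.810) = +0.15 V.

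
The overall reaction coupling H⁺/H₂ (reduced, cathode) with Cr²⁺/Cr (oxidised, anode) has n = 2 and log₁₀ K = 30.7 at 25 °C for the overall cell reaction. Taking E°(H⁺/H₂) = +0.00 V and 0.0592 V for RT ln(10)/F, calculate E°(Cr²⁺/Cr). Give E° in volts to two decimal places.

-0.91 V

E°cell = (0.0592/n)·log K = (0.0592/2)(30.7) = +0.909 V.
Since H⁺/H₂ is the cathode and Cr²⁺/Cr the anode, E°cell = E°(H⁺/H₂) − E°(Cr²⁺/Cr).
So E°(Cr²⁺/Cr) = E°(H⁺/H₂) − E°cell = (+0.00) − (+0.909) = -0.91 V.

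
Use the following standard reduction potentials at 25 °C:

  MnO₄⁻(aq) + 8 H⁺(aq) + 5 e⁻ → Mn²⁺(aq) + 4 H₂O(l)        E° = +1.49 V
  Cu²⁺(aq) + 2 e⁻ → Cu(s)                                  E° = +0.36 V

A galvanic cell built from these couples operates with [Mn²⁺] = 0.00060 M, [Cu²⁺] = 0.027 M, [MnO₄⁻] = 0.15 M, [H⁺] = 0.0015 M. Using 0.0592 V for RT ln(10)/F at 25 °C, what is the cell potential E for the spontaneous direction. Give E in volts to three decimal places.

+0.937 V

MnO₄⁻/Mn²⁺ is the cathode (higher E°), Cu²⁺/Cu the anode: E°cell = +1.49 − (+0.36) = +1.13 V, n = 10.
Overall: 2 MnO₄⁻(aq) + 16 H⁺(aq) + 5 Cu(s) → 2 Mn²⁺(aq) + 8 H₂O(l) + 5 Cu²⁺(aq)
Q = [Mn²⁺]^2·[Cu²⁺]^5 / ([MnO₄⁻]^2·[H⁺]^16); log Q = 32.543.
E = E° − (0.0592/n) log Q = +1.13 − (0.0592/10)(32.543) = +0.937 V.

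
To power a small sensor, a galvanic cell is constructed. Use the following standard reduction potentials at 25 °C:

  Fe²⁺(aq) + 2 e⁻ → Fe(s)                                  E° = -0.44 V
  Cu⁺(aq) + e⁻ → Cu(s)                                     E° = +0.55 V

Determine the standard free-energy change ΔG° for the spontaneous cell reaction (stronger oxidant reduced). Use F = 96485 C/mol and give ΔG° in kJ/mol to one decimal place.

Cu⁺/Cu (E° = +0.55 V) is the cathode; Fe²⁺/Fe (E° = -0.44 V) is the anode, so E°cell = +0.99 V.
Balancing electrons gives n = 2 (lcm of 1 and 2).
ΔG° = −nFE° = −(2)(96485)(+0.99) = -191,040 J = -191.0 kJ/mol.

-191.0 kJ/mol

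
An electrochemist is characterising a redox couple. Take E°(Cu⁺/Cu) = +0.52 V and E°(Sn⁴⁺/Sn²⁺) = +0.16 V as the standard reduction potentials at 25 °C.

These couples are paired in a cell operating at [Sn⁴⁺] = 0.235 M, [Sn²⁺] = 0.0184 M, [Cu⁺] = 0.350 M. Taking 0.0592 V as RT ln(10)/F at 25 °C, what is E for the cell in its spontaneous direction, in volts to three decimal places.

Cu⁺/Cu is the cathode (higher E°), Sn⁴⁺/Sn²⁺ the anode: E°cell = +0.52 − (+0.16) = +0.36 V, n = 2.
Overall: 2 Cu⁺(aq) + Sn²⁺(aq) → 2 Cu(s) + Sn⁴⁺(aq)
Q = [Sn⁴⁺] / ([Cu⁺]^2·[Sn²⁺]); log Q = 2.018.
E = E° − (0.0592/n) log Q = +0.36 − (0.0592/2)(2.018) = +0.300 V.

+0.300 V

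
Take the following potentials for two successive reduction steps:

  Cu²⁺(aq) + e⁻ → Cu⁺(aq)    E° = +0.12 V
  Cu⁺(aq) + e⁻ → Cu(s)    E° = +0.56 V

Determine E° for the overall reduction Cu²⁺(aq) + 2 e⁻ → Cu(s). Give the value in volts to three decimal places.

Since ΔG° = −nFE° is additive over sequential reductions, n₃E°₃ = n₁E°₁ + n₂E°₂.
E°₃ = (1×+0.12 + 1×+0.56) / 2 = (+0.680) / 2 = +0.340 V.

+0.340 V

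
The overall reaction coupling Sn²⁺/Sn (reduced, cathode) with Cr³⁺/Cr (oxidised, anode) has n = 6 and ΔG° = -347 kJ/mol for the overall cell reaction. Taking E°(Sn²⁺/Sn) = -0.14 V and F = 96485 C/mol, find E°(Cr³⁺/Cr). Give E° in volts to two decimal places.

E°cell = −ΔG°/(nF) = −(-347×10³)/((6)(96485)) = +0.599 V.
Since Sn²⁺/Sn is the cathode and Cr³⁺/Cr the anode, E°cell = E°(Sn²⁺/Sn) − E°(Cr³⁺/Cr).
So E°(Cr³⁺/Cr) = E°(Sn²⁺/Sn) − E°cell = (-0.14) − (+0.599) = -0.74 V.

-0.74 V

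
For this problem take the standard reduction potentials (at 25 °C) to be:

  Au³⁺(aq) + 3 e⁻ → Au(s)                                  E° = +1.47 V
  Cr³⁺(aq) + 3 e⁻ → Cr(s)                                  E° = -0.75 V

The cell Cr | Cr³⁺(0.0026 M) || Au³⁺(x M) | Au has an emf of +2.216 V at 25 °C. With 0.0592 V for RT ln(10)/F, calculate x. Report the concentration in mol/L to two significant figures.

0.0016 M

Au³⁺/Au is the cathode, Cr³⁺/Cr the anode: E°cell = +2.22 V, n = 3.
Overall reaction: Au³⁺(aq) + Cr(s) → Au(s) + Cr³⁺(aq); Q = [Cr³⁺]^1/[Au³⁺]^1.
From E = E° − (0.0592/n) log Q: log Q = (E° − E)·n/0.0592 = (+2.22 − (+2.216))·3/0.0592 = 0.2027.
So 1·log[Au³⁺] = 1·log(0.0026) − log Q = -2.5850 − (0.2027) = -2.7877; [Au³⁺] = 10^(-2.7877) ≈ 0.0016 M.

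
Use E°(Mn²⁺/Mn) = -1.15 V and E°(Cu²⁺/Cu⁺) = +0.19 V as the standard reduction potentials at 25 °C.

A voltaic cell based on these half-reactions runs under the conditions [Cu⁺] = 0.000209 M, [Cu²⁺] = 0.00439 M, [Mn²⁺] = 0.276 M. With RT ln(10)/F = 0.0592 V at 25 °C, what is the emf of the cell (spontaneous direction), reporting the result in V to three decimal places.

+1.435 V

Cu²⁺/Cu⁺ is the cathode (higher E°), Mn²⁺/Mn the anode: E°cell = +0.19 − (-1.15) = +1.34 V, n = 2.
Overall: 2 Cu²⁺(aq) + Mn(s) → 2 Cu⁺(aq) + Mn²⁺(aq)
Q = [Cu⁺]^2·[Mn²⁺] / ([Cu²⁺]^2); log Q = -3.204.
E = E° − (0.0592/n) log Q = +1.34 − (0.0592/2)(-3.204) = +1.435 V.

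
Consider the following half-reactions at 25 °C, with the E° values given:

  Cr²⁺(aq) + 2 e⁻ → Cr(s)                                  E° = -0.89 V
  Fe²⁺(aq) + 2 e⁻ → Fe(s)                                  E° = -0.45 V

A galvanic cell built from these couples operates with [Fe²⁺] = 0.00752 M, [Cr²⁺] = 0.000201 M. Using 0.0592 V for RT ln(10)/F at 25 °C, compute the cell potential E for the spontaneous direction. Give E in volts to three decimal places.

+0.487 V

Fe²⁺/Fe is the cathode (higher E°), Cr²⁺/Cr the anode: E°cell = -0.45 − (-0.89) = +0.44 V, n = 2.
Overall: Fe²⁺(aq) + Cr(s) → Fe(s) + Cr²⁺(aq)
Q = [Cr²⁺] / ([Fe²⁺]); log Q = -1.573.
E = E° − (0.0592/n) log Q = +0.44 − (0.0592/2)(-1.573) = +0.487 V.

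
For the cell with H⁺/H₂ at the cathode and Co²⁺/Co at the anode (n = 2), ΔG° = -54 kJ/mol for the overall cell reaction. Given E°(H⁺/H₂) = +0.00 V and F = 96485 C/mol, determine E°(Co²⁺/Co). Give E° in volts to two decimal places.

E°cell = −ΔG°/(nF) = −(-54×10³)/((2)(96485)) = +0.280 V.
Since H⁺/H₂ is the cathode and Co²⁺/Co the anode, E°cell = E°(H⁺/H₂) − E°(Co²⁺/Co).
So E°(Co²⁺/Co) = E°(H⁺/H₂) − E°cell = (+0.00) − (+0.280) = -0.28 V.

-0.28 V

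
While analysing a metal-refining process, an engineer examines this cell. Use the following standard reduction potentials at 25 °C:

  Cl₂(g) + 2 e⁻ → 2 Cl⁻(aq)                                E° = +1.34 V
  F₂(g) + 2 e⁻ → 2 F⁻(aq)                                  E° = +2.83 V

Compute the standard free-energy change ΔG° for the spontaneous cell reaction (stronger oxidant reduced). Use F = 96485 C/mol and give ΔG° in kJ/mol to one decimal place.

F₂/F⁻ (E° = +2.83 V) is the cathode; Cl₂/Cl⁻ (E° = +1.34 V) is the anode, so E°cell = +1.49 V.
Balancing electrons gives n = 2 (lcm of 2 and 2).
ΔG° = −nFE° = −(2)(96485)(+1.49) = -287,525 J = -287.5 kJ/mol.

-287.5 kJ/mol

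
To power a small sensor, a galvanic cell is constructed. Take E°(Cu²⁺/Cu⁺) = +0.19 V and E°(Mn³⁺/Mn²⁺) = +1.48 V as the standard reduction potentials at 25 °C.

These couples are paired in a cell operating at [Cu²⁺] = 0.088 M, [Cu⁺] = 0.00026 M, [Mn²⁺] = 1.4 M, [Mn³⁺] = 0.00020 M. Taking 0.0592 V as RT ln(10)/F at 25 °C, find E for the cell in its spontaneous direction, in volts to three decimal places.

Mn³⁺/Mn²⁺ is the cathode (higher E°), Cu²⁺/Cu⁺ the anode: E°cell = +1.48 − (+0.19) = +1.29 V, n = 1.
Overall: Mn³⁺(aq) + Cu⁺(aq) → Mn²⁺(aq) + Cu²⁺(aq)
Q = [Mn²⁺]·[Cu²⁺] / ([Mn³⁺]·[Cu⁺]); log Q = 6.375.
E = E° − (0.0592/n) log Q = +1.29 − (0.0592/1)(6.375) = +0.913 V.

+0.913 V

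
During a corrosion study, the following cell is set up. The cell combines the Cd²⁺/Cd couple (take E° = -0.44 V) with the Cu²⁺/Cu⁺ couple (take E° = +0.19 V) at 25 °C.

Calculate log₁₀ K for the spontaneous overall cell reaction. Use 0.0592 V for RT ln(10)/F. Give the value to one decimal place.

Cathode: Cu²⁺/Cu⁺; anode: Cd²⁺/Cd. E°cell = +0.63 V, n = 2.
log K = nE°cell / 0.0592 = (2)(+0.63) / 0.0592 = 21.3.

21.3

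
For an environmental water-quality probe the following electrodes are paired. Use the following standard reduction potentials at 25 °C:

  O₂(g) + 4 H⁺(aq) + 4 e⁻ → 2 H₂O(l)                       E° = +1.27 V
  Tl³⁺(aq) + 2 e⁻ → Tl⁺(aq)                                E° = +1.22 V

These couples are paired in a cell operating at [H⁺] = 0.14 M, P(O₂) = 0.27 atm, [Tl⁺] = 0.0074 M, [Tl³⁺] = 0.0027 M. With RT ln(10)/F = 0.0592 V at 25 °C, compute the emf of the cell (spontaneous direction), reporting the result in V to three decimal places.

+0.004 V

O₂/H₂O is the cathode (higher E°), Tl³⁺/Tl⁺ the anode: E°cell = +1.27 − (+1.22) = +0.05 V, n = 4.
Overall: O₂(g) + 4 H⁺(aq) + 2 Tl⁺(aq) → 2 H₂O(l) + 2 Tl³⁺(aq)
Q = [Tl³⁺]^2 / (P(O₂)·[H⁺]^4·[Tl⁺]^2); log Q = 3.108.
E = E° − (0.0592/n) log Q = +0.05 − (0.0592/4)(3.108) = +0.004 V.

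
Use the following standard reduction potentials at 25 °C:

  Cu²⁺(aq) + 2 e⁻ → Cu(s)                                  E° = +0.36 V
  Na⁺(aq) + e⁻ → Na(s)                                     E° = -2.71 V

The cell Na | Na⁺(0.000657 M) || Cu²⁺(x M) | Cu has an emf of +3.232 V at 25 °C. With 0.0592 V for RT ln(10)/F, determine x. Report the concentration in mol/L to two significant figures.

0.13 M

Cu²⁺/Cu is the cathode, Na⁺/Na the anode: E°cell = +3.07 V, n = 2.
Overall reaction: Cu²⁺(aq) + 2 Na(s) → Cu(s) + 2 Na⁺(aq); Q = [Na⁺]^2/[Cu²⁺]^1.
From E = E° − (0.0592/n) log Q: log Q = (E° − E)·n/0.0592 = (+3.07 − (+3.232))·2/0.0592 = -5.4730.
So 1·log[Cu²⁺] = 2·log(0.000657) − log Q = -6.3649 − (-5.4730) = -0.8919; [Cu²⁺] = 10^(-0.8919) ≈ 0.13 M.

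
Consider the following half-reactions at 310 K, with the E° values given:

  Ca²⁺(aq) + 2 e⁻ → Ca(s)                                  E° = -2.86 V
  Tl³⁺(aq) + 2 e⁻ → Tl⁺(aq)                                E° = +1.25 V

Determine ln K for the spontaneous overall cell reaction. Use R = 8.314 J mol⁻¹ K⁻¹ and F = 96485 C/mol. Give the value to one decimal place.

Cathode: Tl³⁺/Tl⁺; anode: Ca²⁺/Ca. E°cell = (+1.25) − (-2.86) = +4.11 V, with n = 2.
ΔG° = −nFE° = −RT ln K, so ln K = nFE°/(RT) = (2)(96485)(+4.11) / ((8.314)(310)) = 307.723.

307.7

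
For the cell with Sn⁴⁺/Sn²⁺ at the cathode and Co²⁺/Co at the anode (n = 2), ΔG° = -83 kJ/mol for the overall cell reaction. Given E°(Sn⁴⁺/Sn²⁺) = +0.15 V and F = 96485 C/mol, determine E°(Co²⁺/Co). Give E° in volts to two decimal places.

-0.28 V

E°cell = −ΔG°/(nF) = −(-83×10³)/((2)(96485)) = +0.430 V.
Since Sn⁴⁺/Sn²⁺ is the cathode and Co²⁺/Co the anode, E°cell = E°(Sn⁴⁺/Sn²⁺) − E°(Co²⁺/Co).
So E°(Co²⁺/Co) = E°(Sn⁴⁺/Sn²⁺) − E°cell = (+0.15) − (+0.430) = -0.28 V.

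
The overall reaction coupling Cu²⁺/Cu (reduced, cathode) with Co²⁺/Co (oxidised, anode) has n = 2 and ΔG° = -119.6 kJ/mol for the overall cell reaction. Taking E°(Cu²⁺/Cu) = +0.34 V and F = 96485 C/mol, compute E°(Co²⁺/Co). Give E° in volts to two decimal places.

-0.28 V

E°cell = −ΔG°/(nF) = −(-119.6×10³)/((2)(96485)) = +0.620 V.
Since Cu²⁺/Cu is the cathode and Co²⁺/Co the anode, E°cell = E°(Cu²⁺/Cu) − E°(Co²⁺/Co).
So E°(Co²⁺/Co) = E°(Cu²⁺/Cu) − E°cell = (+0.34) − (+0.620) = -0.28 V.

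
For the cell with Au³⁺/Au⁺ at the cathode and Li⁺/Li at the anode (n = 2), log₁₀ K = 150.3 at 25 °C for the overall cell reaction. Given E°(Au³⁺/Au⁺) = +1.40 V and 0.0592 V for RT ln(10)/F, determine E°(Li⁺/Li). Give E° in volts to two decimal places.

-3.05 V

E°cell = (0.0592/n)·log K = (0.0592/2)(150.3) = +4.449 V.
Since Au³⁺/Au⁺ is the cathode and Li⁺/Li the anode, E°cell = E°(Au³⁺/Au⁺) − E°(Li⁺/Li).
So E°(Li⁺/Li) = E°(Au³⁺/Au⁺) − E°cell = (+1.40) − (+4.449) = -3.05 V.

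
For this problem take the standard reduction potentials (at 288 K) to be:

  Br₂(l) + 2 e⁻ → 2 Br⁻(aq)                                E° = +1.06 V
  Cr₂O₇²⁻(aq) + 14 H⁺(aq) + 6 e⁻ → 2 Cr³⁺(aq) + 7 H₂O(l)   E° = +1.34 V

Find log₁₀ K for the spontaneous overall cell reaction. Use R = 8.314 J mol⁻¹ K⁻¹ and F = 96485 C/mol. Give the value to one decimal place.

29.4

Cathode: Cr₂O₇²⁻/Cr³⁺; anode: Br₂/Br⁻. E°cell = (+1.34) − (+1.06) = +0.28 V, with n = 6.
ΔG° = −nFE° = −RT ln K, so ln K = nFE°/(RT) = (6)(96485)(+0.28) / ((8.314)(288)) = 67.697.
log₁₀ K = 67.697 / ln 10 = 29.4.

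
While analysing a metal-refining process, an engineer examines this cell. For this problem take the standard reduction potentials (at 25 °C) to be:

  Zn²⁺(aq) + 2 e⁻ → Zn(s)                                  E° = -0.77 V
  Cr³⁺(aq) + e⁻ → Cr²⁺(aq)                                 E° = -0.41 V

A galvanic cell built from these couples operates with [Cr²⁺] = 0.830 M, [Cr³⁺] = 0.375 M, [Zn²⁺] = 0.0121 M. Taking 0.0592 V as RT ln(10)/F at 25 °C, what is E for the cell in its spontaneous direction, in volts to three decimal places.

Cr³⁺/Cr²⁺ is the cathode (higher E°), Zn²⁺/Zn the anode: E°cell = -0.41 − (-0.77) = +0.36 V, n = 2.
Overall: 2 Cr³⁺(aq) + Zn(s) → 2 Cr²⁺(aq) + Zn²⁺(aq)
Q = [Cr²⁺]^2·[Zn²⁺] / ([Cr³⁺]^2); log Q = -1.227.
E = E° − (0.0592/n) log Q = +0.36 − (0.0592/2)(-1.227) = +0.396 V.

+0.396 V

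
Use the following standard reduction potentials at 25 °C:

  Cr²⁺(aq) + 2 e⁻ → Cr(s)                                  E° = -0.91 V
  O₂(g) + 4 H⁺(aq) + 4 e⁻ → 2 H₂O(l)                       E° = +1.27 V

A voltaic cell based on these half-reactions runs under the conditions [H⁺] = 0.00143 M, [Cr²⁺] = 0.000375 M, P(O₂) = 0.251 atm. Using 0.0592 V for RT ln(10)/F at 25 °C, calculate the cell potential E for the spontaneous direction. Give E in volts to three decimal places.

O₂/H₂O is the cathode (higher E°), Cr²⁺/Cr the anode: E°cell = +1.27 − (-0.91) = +2.18 V, n = 4.
Overall: O₂(g) + 4 H⁺(aq) + 2 Cr(s) → 2 H₂O(l) + 2 Cr²⁺(aq)
Q = [Cr²⁺]^2 / (P(O₂)·[H⁺]^4); log Q = 5.127.
E = E° − (0.0592/n) log Q = +2.18 − (0.0592/4)(5.127) = +2.104 V.

+2.104 V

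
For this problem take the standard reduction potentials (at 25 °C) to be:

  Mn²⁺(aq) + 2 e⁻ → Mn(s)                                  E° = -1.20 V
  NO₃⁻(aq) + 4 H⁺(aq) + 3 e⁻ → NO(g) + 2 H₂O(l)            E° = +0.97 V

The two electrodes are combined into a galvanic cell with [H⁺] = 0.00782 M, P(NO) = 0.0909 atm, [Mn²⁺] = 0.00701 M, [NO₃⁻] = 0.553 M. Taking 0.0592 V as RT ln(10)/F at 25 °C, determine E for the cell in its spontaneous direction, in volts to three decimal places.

+2.083 V

NO₃⁻/NO is the cathode (higher E°), Mn²⁺/Mn the anode: E°cell = +0.97 − (-1.20) = +2.17 V, n = 6.
Overall: 2 NO₃⁻(aq) + 8 H⁺(aq) + 3 Mn(s) → 2 NO(g) + 4 H₂O(l) + 3 Mn²⁺(aq)
Q = P(NO)^2·[Mn²⁺]^3 / ([NO₃⁻]^2·[H⁺]^8); log Q = 8.823.
E = E° − (0.0592/n) log Q = +2.17 − (0.0592/6)(8.823) = +2.083 V.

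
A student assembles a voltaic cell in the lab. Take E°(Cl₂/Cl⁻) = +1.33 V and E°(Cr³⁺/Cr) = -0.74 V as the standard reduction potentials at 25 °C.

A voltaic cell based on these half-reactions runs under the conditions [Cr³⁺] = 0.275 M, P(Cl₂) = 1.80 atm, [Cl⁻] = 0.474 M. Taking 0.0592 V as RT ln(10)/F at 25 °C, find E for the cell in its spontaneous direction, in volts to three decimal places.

+2.108 V

Cl₂/Cl⁻ is the cathode (higher E°), Cr³⁺/Cr the anode: E°cell = +1.33 − (-0.74) = +2.07 V, n = 6.
Overall: 3 Cl₂(g) + 2 Cr(s) → 6 Cl⁻(aq) + 2 Cr³⁺(aq)
Q = [Cl⁻]^6·[Cr³⁺]^2 / (P(Cl₂)^3); log Q = -3.832.
E = E° − (0.0592/n) log Q = +2.07 − (0.0592/6)(-3.832) = +2.108 V.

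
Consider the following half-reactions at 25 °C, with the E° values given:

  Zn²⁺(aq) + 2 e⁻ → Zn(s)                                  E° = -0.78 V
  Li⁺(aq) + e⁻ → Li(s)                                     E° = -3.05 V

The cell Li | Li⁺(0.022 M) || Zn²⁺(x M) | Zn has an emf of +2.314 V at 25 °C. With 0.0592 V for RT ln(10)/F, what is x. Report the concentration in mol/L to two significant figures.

Zn²⁺/Zn is the cathode, Li⁺/Li the anode: E°cell = +2.27 V, n = 2.
Overall reaction: Zn²⁺(aq) + 2 Li(s) → Zn(s) + 2 Li⁺(aq); Q = [Li⁺]^2/[Zn²⁺]^1.
From E = E° − (0.0592/n) log Q: log Q = (E° − E)·n/0.0592 = (+2.27 − (+2.314))·2/0.0592 = -1.4865.
So 1·log[Zn²⁺] = 2·log(0.022) − log Q = -3.3152 − (-1.4865) = -1.8287; [Zn²⁺] = 10^(-1.8287) ≈ 0.015 M.

0.015 M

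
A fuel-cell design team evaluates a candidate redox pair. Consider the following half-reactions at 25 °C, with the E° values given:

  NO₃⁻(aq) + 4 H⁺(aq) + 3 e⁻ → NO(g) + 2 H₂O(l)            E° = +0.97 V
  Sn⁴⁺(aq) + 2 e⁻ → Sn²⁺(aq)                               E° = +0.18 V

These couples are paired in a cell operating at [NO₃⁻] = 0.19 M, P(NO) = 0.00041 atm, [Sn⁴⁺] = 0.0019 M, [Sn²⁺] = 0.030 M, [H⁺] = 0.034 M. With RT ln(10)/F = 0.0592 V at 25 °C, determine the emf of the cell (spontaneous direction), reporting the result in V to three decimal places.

+0.762 V

NO₃⁻/NO is the cathode (higher E°), Sn⁴⁺/Sn²⁺ the anode: E°cell = +0.97 − (+0.18) = +0.79 V, n = 6.
Overall: 2 NO₃⁻(aq) + 8 H⁺(aq) + 3 Sn²⁺(aq) → 2 NO(g) + 4 H₂O(l) + 3 Sn⁴⁺(aq)
Q = P(NO)^2·[Sn⁴⁺]^3 / ([NO₃⁻]^2·[H⁺]^8·[Sn²⁺]^3); log Q = 2.821.
E = E° − (0.0592/n) log Q = +0.79 − (0.0592/6)(2.821) = +0.762 V.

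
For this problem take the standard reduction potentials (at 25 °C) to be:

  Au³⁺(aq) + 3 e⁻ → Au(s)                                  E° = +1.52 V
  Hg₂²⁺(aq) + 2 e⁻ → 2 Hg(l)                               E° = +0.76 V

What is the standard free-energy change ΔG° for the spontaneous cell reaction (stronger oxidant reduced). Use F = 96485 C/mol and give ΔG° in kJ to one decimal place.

Au³⁺/Au (E° = +1.52 V) is the cathode; Hg₂²⁺/Hg (E° = +0.76 V) is the anode, so E°cell = +0.76 V.
Balancing electrons gives n = 6 (lcm of 3 and 2).
ΔG° = −nFE° = −(6)(96485)(+0.76) = -439,972 J = -440.0 kJ.

-440.0 kJ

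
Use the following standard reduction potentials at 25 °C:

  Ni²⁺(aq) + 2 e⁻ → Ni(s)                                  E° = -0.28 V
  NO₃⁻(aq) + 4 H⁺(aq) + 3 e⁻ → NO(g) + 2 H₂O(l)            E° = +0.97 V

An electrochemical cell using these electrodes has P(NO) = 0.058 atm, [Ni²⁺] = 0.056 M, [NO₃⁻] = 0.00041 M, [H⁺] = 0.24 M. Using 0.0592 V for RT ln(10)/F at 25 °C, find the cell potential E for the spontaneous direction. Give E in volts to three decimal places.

+1.196 V

NO₃⁻/NO is the cathode (higher E°), Ni²⁺/Ni the anode: E°cell = +0.97 − (-0.28) = +1.25 V, n = 6.
Overall: 2 NO₃⁻(aq) + 8 H⁺(aq) + 3 Ni(s) → 2 NO(g) + 4 H₂O(l) + 3 Ni²⁺(aq)
Q = P(NO)^2·[Ni²⁺]^3 / ([NO₃⁻]^2·[H⁺]^8); log Q = 5.504.
E = E° − (0.0592/n) log Q = +1.25 − (0.0592/6)(5.504) = +1.196 V.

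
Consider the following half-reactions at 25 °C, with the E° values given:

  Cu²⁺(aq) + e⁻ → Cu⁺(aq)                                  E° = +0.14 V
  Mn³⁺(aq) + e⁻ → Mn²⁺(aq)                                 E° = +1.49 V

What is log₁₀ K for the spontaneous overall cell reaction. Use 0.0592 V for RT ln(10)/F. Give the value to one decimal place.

Cathode: Mn³⁺/Mn²⁺; anode: Cu²⁺/Cu⁺. E°cell = +1.35 V, n = 1.
log K = nE°cell / 0.0592 = (1)(+1.35) / 0.0592 = 22.8.

22.8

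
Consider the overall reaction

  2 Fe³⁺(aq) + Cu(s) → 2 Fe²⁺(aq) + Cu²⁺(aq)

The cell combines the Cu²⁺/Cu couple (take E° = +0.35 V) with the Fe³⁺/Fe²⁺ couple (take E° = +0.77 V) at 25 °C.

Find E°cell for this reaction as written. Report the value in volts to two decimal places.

+0.42 V

The Fe³⁺/Fe²⁺ couple has the higher reduction potential, so it is the cathode; Cu²⁺/Cu is oxidised at the anode.
E°cell = E°(cathode) − E°(anode) = (+0.77) − (+0.35) = +0.42 V.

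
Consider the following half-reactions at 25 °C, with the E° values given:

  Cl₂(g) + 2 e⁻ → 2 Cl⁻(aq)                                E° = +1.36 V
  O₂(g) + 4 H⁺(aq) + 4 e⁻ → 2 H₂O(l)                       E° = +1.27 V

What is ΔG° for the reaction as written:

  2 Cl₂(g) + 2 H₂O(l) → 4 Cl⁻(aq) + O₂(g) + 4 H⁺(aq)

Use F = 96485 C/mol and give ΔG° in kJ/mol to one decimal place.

-34.7 kJ/mol

As written, Cl₂/Cl⁻ is reduced (cathode) and O₂/H₂O is oxidised (anode), so E°cell = (+1.36) − (+1.27) = +0.09 V.
Balancing electrons gives n = 4.
ΔG° = −nFE° = −(4)(96485)(+0.09) = -34,735 J = -34.7 kJ/mol.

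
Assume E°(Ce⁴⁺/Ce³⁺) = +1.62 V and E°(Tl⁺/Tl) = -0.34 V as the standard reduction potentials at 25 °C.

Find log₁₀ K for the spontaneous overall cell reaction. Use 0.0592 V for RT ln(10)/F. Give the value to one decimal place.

Cathode: Ce⁴⁺/Ce³⁺; anode: Tl⁺/Tl. E°cell = +1.96 V, n = 1.
log K = nE°cell / 0.0592 = (1)(+1.96) / 0.0592 = 33.1.

33.1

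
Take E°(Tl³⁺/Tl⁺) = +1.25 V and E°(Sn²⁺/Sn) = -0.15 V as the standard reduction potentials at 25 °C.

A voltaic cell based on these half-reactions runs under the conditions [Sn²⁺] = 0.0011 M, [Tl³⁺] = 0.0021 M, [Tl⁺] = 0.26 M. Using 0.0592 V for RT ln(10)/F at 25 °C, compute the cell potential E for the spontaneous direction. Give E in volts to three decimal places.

+1.426 V

Tl³⁺/Tl⁺ is the cathode (higher E°), Sn²⁺/Sn the anode: E°cell = +1.25 − (-0.15) = +1.40 V, n = 2.
Overall: Tl³⁺(aq) + Sn(s) → Tl⁺(aq) + Sn²⁺(aq)
Q = [Tl⁺]·[Sn²⁺] / ([Tl³⁺]); log Q = -0.866.
E = E° − (0.0592/n) log Q = +1.40 − (0.0592/2)(-0.866) = +1.426 V.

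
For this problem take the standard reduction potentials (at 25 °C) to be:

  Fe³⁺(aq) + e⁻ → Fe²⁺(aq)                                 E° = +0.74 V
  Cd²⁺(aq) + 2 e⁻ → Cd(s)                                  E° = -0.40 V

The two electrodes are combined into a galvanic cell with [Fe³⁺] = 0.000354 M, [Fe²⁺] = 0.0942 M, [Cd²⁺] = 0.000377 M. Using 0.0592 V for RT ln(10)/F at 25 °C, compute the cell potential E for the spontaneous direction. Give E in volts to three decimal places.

Fe³⁺/Fe²⁺ is the cathode (higher E°), Cd²⁺/Cd the anode: E°cell = +0.74 − (-0.40) = +1.14 V, n = 2.
Overall: 2 Fe³⁺(aq) + Cd(s) → 2 Fe²⁺(aq) + Cd²⁺(aq)
Q = [Fe²⁺]^2·[Cd²⁺] / ([Fe³⁺]^2); log Q = 1.426.
E = E° − (0.0592/n) log Q = +1.14 − (0.0592/2)(1.426) = +1.098 V.

+1.098 V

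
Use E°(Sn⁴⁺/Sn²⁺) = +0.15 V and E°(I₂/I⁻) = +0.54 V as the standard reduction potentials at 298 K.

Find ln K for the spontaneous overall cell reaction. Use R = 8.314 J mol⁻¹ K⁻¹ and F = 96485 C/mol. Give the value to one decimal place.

Cathode: I₂/I⁻; anode: Sn⁴⁺/Sn²⁺. E°cell = (+0.54) − (+0.15) = +0.39 V, with n = 2.
ΔG° = −nFE° = −RT ln K, so ln K = nFE°/(RT) = (2)(96485)(+0.39) / ((8.314)(298)) = 30.376.

30.4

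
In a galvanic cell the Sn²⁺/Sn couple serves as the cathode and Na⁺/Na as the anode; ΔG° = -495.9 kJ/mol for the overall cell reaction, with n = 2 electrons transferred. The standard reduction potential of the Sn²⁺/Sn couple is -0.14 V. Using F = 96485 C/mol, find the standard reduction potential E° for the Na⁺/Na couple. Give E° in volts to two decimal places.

-2.71 V

E°cell = −ΔG°/(nF) = −(-495.9×10³)/((2)(96485)) = +2.570 V.
Since Sn²⁺/Sn is the cathode and Na⁺/Na the anode, E°cell = E°(Sn²⁺/Sn) − E°(Na⁺/Na).
So E°(Na⁺/Na) = E°(Sn²⁺/Sn) − E°cell = (-0.14) − (+2.570) = -2.71 V.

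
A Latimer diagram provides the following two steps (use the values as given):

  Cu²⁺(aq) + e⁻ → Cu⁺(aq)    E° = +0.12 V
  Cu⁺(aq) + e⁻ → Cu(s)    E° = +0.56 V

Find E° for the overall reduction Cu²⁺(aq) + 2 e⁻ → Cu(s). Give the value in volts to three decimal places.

Adding the free-energy changes (−nFE°) of the two steps gives −n₃FE°₃ = −n₁FE°₁ − n₂FE°₂.
E°₃ = (1×+0.12 + 1×+0.56) / 2 = (+0.680) / 2 = +0.340 V.

+0.340 V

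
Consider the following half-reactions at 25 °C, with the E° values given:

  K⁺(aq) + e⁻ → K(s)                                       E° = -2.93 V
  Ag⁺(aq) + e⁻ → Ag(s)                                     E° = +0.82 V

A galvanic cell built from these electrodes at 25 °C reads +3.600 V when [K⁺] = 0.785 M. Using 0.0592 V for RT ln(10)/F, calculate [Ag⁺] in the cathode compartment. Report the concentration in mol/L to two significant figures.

Ag⁺/Ag is the cathode, K⁺/K the anode: E°cell = +3.75 V, n = 1.
Overall reaction: Ag⁺(aq) + K(s) → Ag(s) + K⁺(aq); Q = [K⁺]^1/[Ag⁺]^1.
From E = E° − (0.0592/n) log Q: log Q = (E° − E)·n/0.0592 = (+3.75 − (+3.600))·1/0.0592 = 2.5338.
So 1·log[Ag⁺] = 1·log(0.785) − log Q = -0.1051 − (2.5338) = -2.6389; [Ag⁺] = 10^(-2.6389) ≈ 0.0023 M.

0.0023 M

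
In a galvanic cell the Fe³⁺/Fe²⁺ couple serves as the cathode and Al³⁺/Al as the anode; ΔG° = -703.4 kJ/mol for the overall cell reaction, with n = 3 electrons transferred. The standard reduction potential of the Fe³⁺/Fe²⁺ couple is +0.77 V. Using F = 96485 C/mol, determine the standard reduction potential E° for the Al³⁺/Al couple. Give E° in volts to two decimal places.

E°cell = −ΔG°/(nF) = −(-703.4×10³)/((3)(96485)) = +2.430 V.
Since Fe³⁺/Fe²⁺ is the cathode and Al³⁺/Al the anode, E°cell = E°(Fe³⁺/Fe²⁺) − E°(Al³⁺/Al).
So E°(Al³⁺/Al) = E°(Fe³⁺/Fe²⁺) − E°cell = (+0.77) − (+2.430) = -1.66 V.

-1.66 V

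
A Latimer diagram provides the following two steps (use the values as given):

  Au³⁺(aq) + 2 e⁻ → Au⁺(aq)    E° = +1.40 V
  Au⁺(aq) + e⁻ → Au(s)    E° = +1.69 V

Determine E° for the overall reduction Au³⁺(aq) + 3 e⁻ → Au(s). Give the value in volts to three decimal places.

Adding the free-energy changes (−nFE°) of the two steps gives −n₃FE°₃ = −n₁FE°₁ − n₂FE°₂.
E°₃ = (2×+1.40 + 1×+1.69) / 3 = (+4.490) / 3 = +1.497 V.

+1.497 V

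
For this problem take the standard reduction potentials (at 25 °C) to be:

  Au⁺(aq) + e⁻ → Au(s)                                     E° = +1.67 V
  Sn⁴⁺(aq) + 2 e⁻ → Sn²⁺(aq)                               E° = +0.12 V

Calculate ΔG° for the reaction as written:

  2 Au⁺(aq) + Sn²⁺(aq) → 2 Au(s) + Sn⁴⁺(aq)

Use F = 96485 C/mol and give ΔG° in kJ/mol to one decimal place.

As written, Au⁺/Au is reduced (cathode) and Sn⁴⁺/Sn²⁺ is oxidised (anode), so E°cell = (+1.67) − (+0.12) = +1.55 V.
Balancing electrons gives n = 2.
ΔG° = −nFE° = −(2)(96485)(+1.55) = -299,104 J = -299.1 kJ/mol.

-299.1 kJ/mol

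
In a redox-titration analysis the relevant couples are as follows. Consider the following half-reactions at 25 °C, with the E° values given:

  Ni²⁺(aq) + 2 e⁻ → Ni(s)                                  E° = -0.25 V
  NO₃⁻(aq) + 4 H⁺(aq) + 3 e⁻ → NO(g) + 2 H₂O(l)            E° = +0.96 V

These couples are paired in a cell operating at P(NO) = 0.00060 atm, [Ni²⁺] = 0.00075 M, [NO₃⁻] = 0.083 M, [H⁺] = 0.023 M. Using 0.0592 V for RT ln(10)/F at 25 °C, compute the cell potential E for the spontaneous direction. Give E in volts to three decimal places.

+1.215 V

NO₃⁻/NO is the cathode (higher E°), Ni²⁺/Ni the anode: E°cell = +0.96 − (-0.25) = +1.21 V, n = 6.
Overall: 2 NO₃⁻(aq) + 8 H⁺(aq) + 3 Ni(s) → 2 NO(g) + 4 H₂O(l) + 3 Ni²⁺(aq)
Q = P(NO)^2·[Ni²⁺]^3 / ([NO₃⁻]^2·[H⁺]^8); log Q = -0.550.
E = E° − (0.0592/n) log Q = +1.21 − (0.0592/6)(-0.550) = +1.215 V.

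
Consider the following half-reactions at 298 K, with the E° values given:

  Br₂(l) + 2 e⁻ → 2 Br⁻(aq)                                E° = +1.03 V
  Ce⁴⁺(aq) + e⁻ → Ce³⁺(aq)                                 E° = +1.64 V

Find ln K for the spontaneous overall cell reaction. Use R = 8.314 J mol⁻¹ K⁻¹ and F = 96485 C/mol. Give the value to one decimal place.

Cathode: Ce⁴⁺/Ce³⁺; anode: Br₂/Br⁻. E°cell = (+1.64) − (+1.03) = +0.61 V, with n = 2.
ΔG° = −nFE° = −RT ln K, so ln K = nFE°/(RT) = (2)(96485)(+0.61) / ((8.314)(298)) = 47.511.

47.5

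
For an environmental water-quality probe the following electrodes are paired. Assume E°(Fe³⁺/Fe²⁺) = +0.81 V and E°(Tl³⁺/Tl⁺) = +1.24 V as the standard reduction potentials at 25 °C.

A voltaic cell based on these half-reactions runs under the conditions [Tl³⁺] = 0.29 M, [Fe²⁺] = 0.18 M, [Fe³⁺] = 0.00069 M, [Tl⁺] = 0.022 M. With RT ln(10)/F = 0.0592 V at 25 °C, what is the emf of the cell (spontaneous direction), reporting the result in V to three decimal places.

+0.606 V

Tl³⁺/Tl⁺ is the cathode (higher E°), Fe³⁺/Fe²⁺ the anode: E°cell = +1.24 − (+0.81) = +0.43 V, n = 2.
Overall: Tl³⁺(aq) + 2 Fe²⁺(aq) → Tl⁺(aq) + 2 Fe³⁺(aq)
Q = [Tl⁺]·[Fe³⁺]^2 / ([Tl³⁺]·[Fe²⁺]^2); log Q = -5.953.
E = E° − (0.0592/n) log Q = +0.43 − (0.0592/2)(-5.953) = +0.606 V.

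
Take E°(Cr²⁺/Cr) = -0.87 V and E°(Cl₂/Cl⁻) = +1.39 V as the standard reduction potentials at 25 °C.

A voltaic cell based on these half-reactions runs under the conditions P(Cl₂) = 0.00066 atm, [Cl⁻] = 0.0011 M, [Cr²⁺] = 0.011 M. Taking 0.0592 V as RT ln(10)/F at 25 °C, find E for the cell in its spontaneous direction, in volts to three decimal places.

+2.399 V

Cl₂/Cl⁻ is the cathode (higher E°), Cr²⁺/Cr the anode: E°cell = +1.39 − (-0.87) = +2.26 V, n = 2.
Overall: Cl₂(g) + Cr(s) → 2 Cl⁻(aq) + Cr²⁺(aq)
Q = [Cl⁻]^2·[Cr²⁺] / (P(Cl₂)); log Q = -4.695.
E = E° − (0.0592/n) log Q = +2.26 − (0.0592/2)(-4.695) = +2.399 V.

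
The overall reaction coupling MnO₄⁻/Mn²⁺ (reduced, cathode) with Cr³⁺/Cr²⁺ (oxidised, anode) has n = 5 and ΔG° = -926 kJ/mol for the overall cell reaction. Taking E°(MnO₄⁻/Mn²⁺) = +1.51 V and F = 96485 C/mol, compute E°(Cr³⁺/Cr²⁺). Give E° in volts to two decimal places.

-0.41 V

E°cell = −ΔG°/(nF) = −(-926×10³)/((5)(96485)) = +1.919 V.
Since MnO₄⁻/Mn²⁺ is the cathode and Cr³⁺/Cr²⁺ the anode, E°cell = E°(MnO₄⁻/Mn²⁺) − E°(Cr³⁺/Cr²⁺).
So E°(Cr³⁺/Cr²⁺) = E°(MnO₄⁻/Mn²⁺) − E°cell = (+1.51) − (+1.919) = -0.41 V.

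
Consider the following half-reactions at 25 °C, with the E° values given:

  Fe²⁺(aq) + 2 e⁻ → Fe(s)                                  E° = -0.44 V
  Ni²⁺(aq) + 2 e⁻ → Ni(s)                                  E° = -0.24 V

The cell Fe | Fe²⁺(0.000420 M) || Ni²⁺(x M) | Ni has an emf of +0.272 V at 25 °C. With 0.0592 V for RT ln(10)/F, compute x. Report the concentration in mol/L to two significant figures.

0.11 M

Ni²⁺/Ni is the cathode, Fe²⁺/Fe the anode: E°cell = +0.20 V, n = 2.
Overall reaction: Ni²⁺(aq) + Fe(s) → Ni(s) + Fe²⁺(aq); Q = [Fe²⁺]^1/[Ni²⁺]^1.
From E = E° − (0.0592/n) log Q: log Q = (E° − E)·n/0.0592 = (+0.20 − (+0.272))·2/0.0592 = -2.4324.
So 1·log[Ni²⁺] = 1·log(0.00042) − log Q = -3.3768 − (-2.4324) = -0.9444; [Ni²⁺] = 10^(-0.9444) ≈ 0.11 M.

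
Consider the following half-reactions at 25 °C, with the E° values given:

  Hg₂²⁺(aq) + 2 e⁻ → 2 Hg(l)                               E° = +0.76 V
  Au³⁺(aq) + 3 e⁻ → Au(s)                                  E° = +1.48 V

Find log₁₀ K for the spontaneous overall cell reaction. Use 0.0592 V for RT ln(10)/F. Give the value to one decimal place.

Cathode: Au³⁺/Au; anode: Hg₂²⁺/Hg. E°cell = +0.72 V, n = 6.
log K = nE°cell / 0.0592 = (6)(+0.72) / 0.0592 = 73.0.

73.0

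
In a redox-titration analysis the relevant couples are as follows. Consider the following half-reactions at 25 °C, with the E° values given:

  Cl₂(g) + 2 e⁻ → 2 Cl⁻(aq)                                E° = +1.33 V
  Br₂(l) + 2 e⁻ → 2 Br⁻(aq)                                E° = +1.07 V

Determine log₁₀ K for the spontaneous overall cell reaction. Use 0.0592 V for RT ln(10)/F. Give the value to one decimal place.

8.8

Cathode: Cl₂/Cl⁻; anode: Br₂/Br⁻. E°cell = +0.26 V, n = 2.
log K = nE°cell / 0.0592 = (2)(+0.26) / 0.0592 = 8.8.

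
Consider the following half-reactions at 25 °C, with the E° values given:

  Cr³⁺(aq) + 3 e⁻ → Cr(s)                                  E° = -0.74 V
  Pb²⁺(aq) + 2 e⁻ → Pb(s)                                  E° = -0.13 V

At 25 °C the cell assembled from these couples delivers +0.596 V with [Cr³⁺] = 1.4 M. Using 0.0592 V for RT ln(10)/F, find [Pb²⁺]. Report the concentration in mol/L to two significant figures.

Pb²⁺/Pb is the cathode, Cr³⁺/Cr the anode: E°cell = +0.61 V, n = 6.
Overall reaction: 3 Pb²⁺(aq) + 2 Cr(s) → 3 Pb(s) + 2 Cr³⁺(aq); Q = [Cr³⁺]^2/[Pb²⁺]^3.
From E = E° − (0.0592/n) log Q: log Q = (E° − E)·n/0.0592 = (+0.61 − (+0.596))·6/0.0592 = 1.4189.
So 3·log[Pb²⁺] = 2·log(1.4) − log Q = 0.2923 − (1.4189) = -1.1266; log[Pb²⁺] = -1.1266 / 3 = -0.3755; [Pb²⁺] = 10^(-0.3755) ≈ 0.42 M.

0.42 M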